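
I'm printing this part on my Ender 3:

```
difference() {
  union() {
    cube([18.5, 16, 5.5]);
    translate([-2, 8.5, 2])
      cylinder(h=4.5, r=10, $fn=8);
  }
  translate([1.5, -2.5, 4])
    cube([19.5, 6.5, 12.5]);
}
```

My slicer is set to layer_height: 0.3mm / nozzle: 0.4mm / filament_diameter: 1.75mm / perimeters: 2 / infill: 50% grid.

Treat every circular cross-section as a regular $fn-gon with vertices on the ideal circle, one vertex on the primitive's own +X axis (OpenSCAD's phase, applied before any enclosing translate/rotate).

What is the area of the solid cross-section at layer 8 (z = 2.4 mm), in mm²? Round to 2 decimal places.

479.68 mm²

At z = 2.4 mm: the cube is present — its section is the full 18.5×16 rectangle (area 296.00 mm²); the cylinder at (-2, 8.5): section is a regular 8-gon, circumradius r=10 (area = (8/2)·10.000²·sin(360°/8) = 282.84 mm²); Merging all regions: the regions partially overlap — summed areas 578.84 mm² minus the doubly-counted overlap 99.16 mm² gives 479.68 mm² — area = 479.68 mm²; the cube at (1.5, -2.5) is not intersected at this z (z outside [4, 16.5]); After the difference (first − rest): none of the subtracted shapes is present at this height, so the result so far is unchanged — area = 479.68 mm². Overall, the cross-section is a single solid region. Net area = 479.68 mm².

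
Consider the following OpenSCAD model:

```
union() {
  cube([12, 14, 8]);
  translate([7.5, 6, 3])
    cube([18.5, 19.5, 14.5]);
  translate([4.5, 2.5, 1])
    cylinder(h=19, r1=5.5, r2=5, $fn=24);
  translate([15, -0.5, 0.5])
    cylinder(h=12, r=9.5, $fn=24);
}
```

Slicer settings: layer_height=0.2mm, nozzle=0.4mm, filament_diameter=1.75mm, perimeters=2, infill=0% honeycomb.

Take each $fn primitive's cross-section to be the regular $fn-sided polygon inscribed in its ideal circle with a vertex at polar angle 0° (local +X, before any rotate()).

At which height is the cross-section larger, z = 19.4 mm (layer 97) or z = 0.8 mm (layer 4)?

layer 4 (z = 0.8 mm)

Layer 97 (z = 19.4): the cube is absent (z outside [0, 8]); the cube at (7.5, 6) is not intersected at this z (z outside [3, 17.5]); the cone at (4.5, 2.5): at t=0.968 of its height the radius interpolates to r₁+(r₂−r₁)t = 5.016, giving a regular 24-gon of that circumradius (area = (24/2)·5.016²·sin(360°/24) = 78.14 mm²); the cylinder at (15, -0.5) is absent (z outside [0.5, 12.5]); Taking the union: only the cone at (4.5, 2.5) is present, so the union is just that shape — area = 78.14 mm². So its area = 78.14 mm². Layer 4 (z = 0.8): the cube (footprint 12×14) is included at this height (area 168.00 mm²); the cube at (7.5, 6) is not intersected at this z (z outside [3, 17.5]); the cone at (4.5, 2.5) is absent (z outside [1, 20]); the r=9.5 cylinder at (15, -0.5) gives a regular 24-gon of circumradius 9.5 (constant along its height) (area = (24/2)·9.500²·sin(360°/24) = 280.30 mm²); Merging all regions: the regions partially overlap — summed areas 448.30 mm² minus the doubly-counted overlap 38.98 mm² gives 409.33 mm² — area = 409.33 mm². So its area = 409.33 mm². Layer 4 is larger (409.33 vs 78.14 mm²).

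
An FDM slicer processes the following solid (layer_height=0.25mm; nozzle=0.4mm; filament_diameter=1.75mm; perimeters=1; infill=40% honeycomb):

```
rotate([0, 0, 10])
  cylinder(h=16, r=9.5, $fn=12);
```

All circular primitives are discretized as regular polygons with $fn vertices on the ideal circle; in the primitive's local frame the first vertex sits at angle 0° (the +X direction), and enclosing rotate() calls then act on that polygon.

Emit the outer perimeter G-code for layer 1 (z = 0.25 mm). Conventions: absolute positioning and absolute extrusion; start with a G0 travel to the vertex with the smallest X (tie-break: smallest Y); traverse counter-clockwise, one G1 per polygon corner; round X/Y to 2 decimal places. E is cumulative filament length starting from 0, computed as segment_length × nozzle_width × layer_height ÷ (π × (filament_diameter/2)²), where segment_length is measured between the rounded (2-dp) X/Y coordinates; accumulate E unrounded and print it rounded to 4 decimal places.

At z = 0.25 mm: the r=9.5 cylinder gives a regular 12-gon of circumradius 9.5 (constant along its height); (whole slice rotated 10° about Z — lengths, areas and connectivity unchanged). The outline is a single polygon with 12 vertices. Extrusion per mm of travel: 0.4 × 0.25 / (π × 0.875²) = 0.041575. Accumulating E over each segment gives final E = 2.4544.

G0 X-9.36 Y-1.65 Z0.25
G1 X-7.28 Y-6.11 E0.2046
G1 X-3.25 Y-8.93 E0.4091
G1 X1.65 Y-9.36 E0.6136
G1 X6.11 Y-7.28 E0.8182
G1 X8.93 Y-3.25 E1.0227
G1 X9.36 Y1.65 E1.2272
G1 X7.28 Y6.11 E1.4318
G1 X3.25 Y8.93 E1.6363
G1 X-1.65 Y9.36 E1.8408
G1 X-6.11 Y7.28 E2.0454
G1 X-8.93 Y3.25 E2.2499
G1 X-9.36 Y-1.65 E2.4544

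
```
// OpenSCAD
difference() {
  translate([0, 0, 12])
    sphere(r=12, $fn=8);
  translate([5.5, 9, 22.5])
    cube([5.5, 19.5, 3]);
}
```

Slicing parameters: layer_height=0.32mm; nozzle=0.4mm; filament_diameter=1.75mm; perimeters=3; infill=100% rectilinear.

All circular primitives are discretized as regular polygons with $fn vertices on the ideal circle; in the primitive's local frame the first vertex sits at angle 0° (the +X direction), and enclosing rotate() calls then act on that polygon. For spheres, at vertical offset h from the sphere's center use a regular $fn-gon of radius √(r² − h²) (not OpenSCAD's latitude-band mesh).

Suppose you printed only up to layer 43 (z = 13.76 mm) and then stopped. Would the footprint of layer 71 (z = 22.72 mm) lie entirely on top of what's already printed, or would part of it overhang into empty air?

entirely on top

Compare the two slices. At z = 13.76: the r=12 sphere contributes a regular 8-gon of circumradius √(12²−1.76²) = 11.870 (area = (8/2)·11.870²·sin(360°/8) = 398.53 mm²); the cube at (5.5, 9) is absent (z outside [22.5, 25.5]); Subtracting the remaining from the first: none of the subtracted shapes is present at this height, so the r=12 sphere is unchanged — area = 398.53 mm². At z = 22.72: the r=12 sphere slices to a regular 8-gon of circumradius 5.393 (√(r²−h²) with h=10.72 from center) (area = (8/2)·5.393²·sin(360°/8) = 82.26 mm²); the cube at (5.5, 9) is present — its section is the full 5.5×19.5 rectangle (area 107.25 mm²); After the difference (first − rest): starting from the r=12 sphere (82.26 mm²), the 5.5×19.5 cube at (5.5, 9) misses the remaining region (no effect) — area = 82.26 mm². Checking containment: the cross-section at z = 22.72 is a subset of the cross-section at z = 13.76.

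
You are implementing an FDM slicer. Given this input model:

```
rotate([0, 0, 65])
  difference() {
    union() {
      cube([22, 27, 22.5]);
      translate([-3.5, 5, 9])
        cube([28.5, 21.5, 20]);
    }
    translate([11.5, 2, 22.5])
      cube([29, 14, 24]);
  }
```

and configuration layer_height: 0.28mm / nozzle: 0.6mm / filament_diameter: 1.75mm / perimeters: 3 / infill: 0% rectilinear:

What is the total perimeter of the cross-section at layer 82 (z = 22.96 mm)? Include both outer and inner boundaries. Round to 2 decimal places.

100.00 mm

At z = 22.96 mm: the cube does not reach this height (z outside [0, 22.5]); the 28.5×21.5 cube at (-3.5, 5) contributes its full rectangle (perimeter 100.00 mm); Merging all regions: only the 28.5×21.5 cube at (-3.5, 5) is present, so the union is just that shape — boundary = 100.00 mm; the 29×14 cube at (11.5, 2) contributes its full rectangle (perimeter 86.00 mm); Subtracting the remaining from the first: starting from that combined region, the 29×14 cube at (11.5, 2) partially overlaps it — only the 148.50 mm² overlap (of its 406.00 mm²) is removed, clipping the outline — boundary = 100.00 mm; (whole slice rotated 65° about Z — lengths, areas and connectivity unchanged). Overall, the cross-section is a single solid region. Total boundary length (outer) = 100.00 mm.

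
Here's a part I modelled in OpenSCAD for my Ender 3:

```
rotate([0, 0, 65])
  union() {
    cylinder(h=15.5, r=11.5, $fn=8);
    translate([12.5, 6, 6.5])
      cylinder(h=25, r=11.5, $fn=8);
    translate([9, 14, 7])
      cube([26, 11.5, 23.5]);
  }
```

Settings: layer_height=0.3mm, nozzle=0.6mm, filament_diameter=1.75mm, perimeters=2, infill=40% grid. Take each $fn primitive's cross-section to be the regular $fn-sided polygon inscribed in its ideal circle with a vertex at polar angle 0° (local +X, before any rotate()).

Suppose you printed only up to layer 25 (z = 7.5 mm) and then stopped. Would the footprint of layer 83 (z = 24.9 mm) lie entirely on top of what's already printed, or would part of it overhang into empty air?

entirely on top

Compare the two slices. At z = 7.5: the r=11.5 cylinder gives a regular 8-gon of circumradius 11.5 (constant along its height) (area = (8/2)·11.500²·sin(360°/8) = 374.06 mm²); the r=11.5 cylinder at (12.5, 6) contributes a regular 8-gon of circumradius 11.5 (area = (8/2)·11.500²·sin(360°/8) = 374.06 mm²); the cube at (9, 14) (footprint 26×11.5) is included at this height (area 299.00 mm²); Taking the union: the regions partially overlap — summed areas 1047.12 mm² minus the doubly-counted overlap 116.78 mm² gives 930.34 mm² — area = 930.34 mm²; (whole slice rotated 65° about Z — lengths, areas and connectivity unchanged). At z = 24.9: the cylinder is absent (z outside [0, 15.5]); the r=11.5 cylinder at (12.5, 6) contributes a regular 8-gon of circumradius 11.5 (area = (8/2)·11.500²·sin(360°/8) = 374.06 mm²); the cube at (9, 14) (footprint 26×11.5) is included at this height (area 299.00 mm²); Merging all regions: the regions partially overlap — summed areas 673.06 mm² minus the doubly-counted overlap 24.48 mm² gives 648.58 mm² — area = 648.58 mm²; (rotated 65° about Z; rotation is an isometry so areas/perimeters/island counts are preserved). Checking containment: the cross-section at z = 24.9 is a subset of the cross-section at z = 7.5.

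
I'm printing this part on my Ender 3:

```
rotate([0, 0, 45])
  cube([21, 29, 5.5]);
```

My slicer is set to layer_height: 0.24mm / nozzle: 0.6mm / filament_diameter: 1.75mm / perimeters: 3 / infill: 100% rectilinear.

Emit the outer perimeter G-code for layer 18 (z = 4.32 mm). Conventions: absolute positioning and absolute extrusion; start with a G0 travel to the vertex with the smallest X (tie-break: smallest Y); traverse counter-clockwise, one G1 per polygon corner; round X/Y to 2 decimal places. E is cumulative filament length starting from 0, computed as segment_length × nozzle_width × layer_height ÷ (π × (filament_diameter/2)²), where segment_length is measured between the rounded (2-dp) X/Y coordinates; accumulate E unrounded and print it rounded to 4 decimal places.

At z = 4.32 mm: the 21×29 cube contributes its full rectangle; (rotated 45° about Z; rotation is an isometry so areas/perimeters/island counts are preserved). The outline is a single polygon with 4 vertices. Extrusion per mm of travel: 0.6 × 0.24 / (π × 0.875²) = 0.059868. Accumulating E over each segment gives final E = 5.9876.

G0 X-20.51 Y20.51 Z4.32
G1 X0.00 Y0.00 E1.7365
G1 X14.85 Y14.85 E2.9938
G1 X-5.66 Y35.36 E4.7303
G1 X-20.51 Y20.51 E5.9876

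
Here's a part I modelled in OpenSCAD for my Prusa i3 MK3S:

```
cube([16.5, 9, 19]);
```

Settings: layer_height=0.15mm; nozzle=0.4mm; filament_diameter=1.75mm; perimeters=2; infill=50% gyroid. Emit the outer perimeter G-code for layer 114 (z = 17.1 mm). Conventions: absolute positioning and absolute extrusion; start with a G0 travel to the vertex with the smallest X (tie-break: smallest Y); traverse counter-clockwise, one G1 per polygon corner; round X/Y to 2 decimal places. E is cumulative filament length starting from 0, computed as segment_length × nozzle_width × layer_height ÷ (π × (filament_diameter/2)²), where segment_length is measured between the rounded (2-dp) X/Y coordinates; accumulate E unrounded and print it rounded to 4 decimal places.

G0 X0.00 Y0.00 Z17.10
G1 X16.50 Y0.00 E0.4116
G1 X16.50 Y9.00 E0.6361
G1 X0.00 Y9.00 E1.0477
G1 X0.00 Y0.00 E1.2722

At z = 17.1 mm: the 16.5×9 cube contributes its full rectangle. The outline is a single polygon with 4 vertices. Extrusion per mm of travel: 0.4 × 0.15 / (π × 0.875²) = 0.024945. Accumulating E over each segment gives final E = 1.2722.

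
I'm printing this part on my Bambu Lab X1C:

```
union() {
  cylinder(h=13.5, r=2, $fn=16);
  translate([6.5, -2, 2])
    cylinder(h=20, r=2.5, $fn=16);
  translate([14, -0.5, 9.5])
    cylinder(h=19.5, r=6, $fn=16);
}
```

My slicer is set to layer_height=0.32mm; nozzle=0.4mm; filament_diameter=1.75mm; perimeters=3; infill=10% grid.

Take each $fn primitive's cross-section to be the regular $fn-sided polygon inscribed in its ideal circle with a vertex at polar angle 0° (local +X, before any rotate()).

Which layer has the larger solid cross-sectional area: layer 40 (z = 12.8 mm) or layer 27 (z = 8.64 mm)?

Layer 40 (z = 12.8): the r=2 cylinder contributes a regular 16-gon of circumradius 2 (area = (16/2)·2.000²·sin(360°/16) = 12.25 mm²); the r=2.5 cylinder at (6.5, -2) contributes a regular 16-gon of circumradius 2.5 (area = (16/2)·2.500²·sin(360°/16) = 19.13 mm²); the r=6 cylinder at (14, -0.5) contributes a regular 16-gon of circumradius 6 (area = (16/2)·6.000²·sin(360°/16) = 110.21 mm²); Merging all regions: the regions partially overlap — summed areas 141.59 mm² minus the doubly-counted overlap 1.59 mm² gives 140.00 mm² — area = 140.00 mm². So its area = 140.00 mm². Layer 27 (z = 8.64): the cylinder: section is a regular 16-gon, circumradius r=2 (area = (16/2)·2.000²·sin(360°/16) = 12.25 mm²); the r=2.5 cylinder at (6.5, -2) gives a regular 16-gon of circumradius 2.5 (constant along its height) (area = (16/2)·2.500²·sin(360°/16) = 19.13 mm²); the cylinder at (14, -0.5) does not reach this height (z outside [9.5, 29]); Merging all regions: the 2 present regions are separate (no shared area or edge), so areas and boundary lengths simply add and each stays a separate island — area = 31.38 mm². So its area = 31.38 mm². Layer 40 is larger (140.00 vs 31.38 mm²).

layer 40 (z = 12.8 mm)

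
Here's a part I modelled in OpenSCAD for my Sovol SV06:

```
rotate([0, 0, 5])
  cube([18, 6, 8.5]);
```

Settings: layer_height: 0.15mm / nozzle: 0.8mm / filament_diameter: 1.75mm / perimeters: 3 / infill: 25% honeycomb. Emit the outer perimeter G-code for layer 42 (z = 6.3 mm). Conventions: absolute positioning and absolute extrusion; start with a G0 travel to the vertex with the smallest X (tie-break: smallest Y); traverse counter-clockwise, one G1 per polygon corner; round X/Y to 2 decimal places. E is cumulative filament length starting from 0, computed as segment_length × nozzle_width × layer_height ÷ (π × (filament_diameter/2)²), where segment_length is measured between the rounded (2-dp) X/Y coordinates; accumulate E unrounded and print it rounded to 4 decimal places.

G0 X-0.52 Y5.98 Z6.30
G1 X0.00 Y0.00 E0.2995
G1 X17.93 Y1.57 E1.1974
G1 X17.41 Y7.55 E1.4969
G1 X-0.52 Y5.98 E2.3948

At z = 6.3 mm: the 18×6 cube contributes its full rectangle; (whole slice rotated 5° about Z — lengths, areas and connectivity unchanged). The outline is a single polygon with 4 vertices. Extrusion per mm of travel: 0.8 × 0.15 / (π × 0.875²) = 0.049890. Accumulating E over each segment gives final E = 2.3948.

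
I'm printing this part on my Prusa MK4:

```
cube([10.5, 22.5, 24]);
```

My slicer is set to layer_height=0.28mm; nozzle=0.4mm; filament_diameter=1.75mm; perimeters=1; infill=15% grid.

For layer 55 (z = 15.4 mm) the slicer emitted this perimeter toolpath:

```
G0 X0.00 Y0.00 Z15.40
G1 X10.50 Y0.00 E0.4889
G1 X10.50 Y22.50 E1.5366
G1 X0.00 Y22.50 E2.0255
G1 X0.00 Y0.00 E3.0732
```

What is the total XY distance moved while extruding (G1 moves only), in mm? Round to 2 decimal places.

Sum the Euclidean lengths of each G1 segment: total = 66.00 mm.

66.00 mm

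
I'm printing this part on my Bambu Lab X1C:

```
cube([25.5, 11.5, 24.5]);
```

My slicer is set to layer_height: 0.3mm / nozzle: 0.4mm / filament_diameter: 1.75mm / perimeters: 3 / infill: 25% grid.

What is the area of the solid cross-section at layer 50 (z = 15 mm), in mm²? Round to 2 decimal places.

At z = 15 mm: the cube is present — its section is the full 25.5×11.5 rectangle (area 293.25 mm²). Overall, the cross-section is a single solid region. Net area = 293.25 mm².

293.25 mm²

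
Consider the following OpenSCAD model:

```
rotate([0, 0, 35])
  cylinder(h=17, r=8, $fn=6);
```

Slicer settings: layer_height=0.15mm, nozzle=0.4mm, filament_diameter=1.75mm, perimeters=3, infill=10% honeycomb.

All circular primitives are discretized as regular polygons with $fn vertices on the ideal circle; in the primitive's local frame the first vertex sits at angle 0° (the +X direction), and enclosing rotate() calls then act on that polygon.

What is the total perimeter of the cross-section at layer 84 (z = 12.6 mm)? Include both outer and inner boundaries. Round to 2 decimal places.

At z = 12.6 mm: the cylinder: section is a regular 6-gon, circumradius r=8 (perimeter = 2·6·8.000·sin(180°/6) = 48.00 mm); (whole slice rotated 35° about Z — lengths, areas and connectivity unchanged). Overall, the cross-section is a single solid region. Total boundary length (outer) = 48.00 mm.

48.00 mm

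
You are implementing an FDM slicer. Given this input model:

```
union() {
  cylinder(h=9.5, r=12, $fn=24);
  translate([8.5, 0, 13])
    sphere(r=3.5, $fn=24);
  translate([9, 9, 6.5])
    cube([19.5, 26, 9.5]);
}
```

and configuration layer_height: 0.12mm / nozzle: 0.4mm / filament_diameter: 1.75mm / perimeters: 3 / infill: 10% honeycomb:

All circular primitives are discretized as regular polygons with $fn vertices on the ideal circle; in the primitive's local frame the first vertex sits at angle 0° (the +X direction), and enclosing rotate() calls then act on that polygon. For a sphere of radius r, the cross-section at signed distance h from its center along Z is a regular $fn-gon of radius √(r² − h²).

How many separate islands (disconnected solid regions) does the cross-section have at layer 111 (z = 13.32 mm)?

At z = 13.32 mm: the cylinder does not reach this height (z outside [0, 9.5]); the sphere at (8.5, 0): section is a regular 24-gon, circumradius = √(r²−h²) = √(3.5²−0.32²) = 3.485; the cube at (9, 9) is present — its section is the full 19.5×26 rectangle; Merging all regions: the 2 present regions are separate (no shared area or edge), so areas and boundary lengths simply add and each stays a separate island — 2 connected regions. Overall, the cross-section has 2 separate islands. Island count = 2.

2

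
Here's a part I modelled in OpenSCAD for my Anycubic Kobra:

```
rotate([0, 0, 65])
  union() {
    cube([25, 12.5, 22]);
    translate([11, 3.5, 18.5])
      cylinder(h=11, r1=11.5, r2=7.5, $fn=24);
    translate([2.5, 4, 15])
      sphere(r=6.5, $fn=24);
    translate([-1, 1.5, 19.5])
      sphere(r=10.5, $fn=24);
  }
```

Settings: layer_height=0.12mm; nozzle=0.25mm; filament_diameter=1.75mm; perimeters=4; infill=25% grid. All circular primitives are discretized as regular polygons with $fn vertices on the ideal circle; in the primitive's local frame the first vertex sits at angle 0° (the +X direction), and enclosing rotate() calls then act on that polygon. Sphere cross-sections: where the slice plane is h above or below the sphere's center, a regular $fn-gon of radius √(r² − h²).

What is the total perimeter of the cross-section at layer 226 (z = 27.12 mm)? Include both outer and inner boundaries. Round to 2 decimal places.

At z = 27.12 mm: the cube does not reach this height (z outside [0, 22]); the cone at (11, 3.5) (r1=11.5→r2=7.5) has section circumradius 8.365 here — a regular 24-gon (perimeter = 2·24·8.365·sin(180°/24) = 52.41 mm); the sphere at (2.5, 4) is not intersected at this z (|z−center|=12.120 > r=6.5); the r=10.5 sphere at (-1, 1.5) contributes a regular 24-gon of circumradius √(10.5²−7.62²) = 7.224 (perimeter = 2·24·7.224·sin(180°/24) = 45.26 mm); Combining (union): the regions partially overlap (shared area 21.78 mm²), so the edge portions inside another operand are dropped and the merged outline is re-measured after clipping — boundary = 76.94 mm; (rotated 65° about Z; rotation is an isometry so areas/perimeters/island counts are preserved). Overall, the cross-section is a single solid region. Total boundary length (outer) = 76.94 mm.

76.94 mm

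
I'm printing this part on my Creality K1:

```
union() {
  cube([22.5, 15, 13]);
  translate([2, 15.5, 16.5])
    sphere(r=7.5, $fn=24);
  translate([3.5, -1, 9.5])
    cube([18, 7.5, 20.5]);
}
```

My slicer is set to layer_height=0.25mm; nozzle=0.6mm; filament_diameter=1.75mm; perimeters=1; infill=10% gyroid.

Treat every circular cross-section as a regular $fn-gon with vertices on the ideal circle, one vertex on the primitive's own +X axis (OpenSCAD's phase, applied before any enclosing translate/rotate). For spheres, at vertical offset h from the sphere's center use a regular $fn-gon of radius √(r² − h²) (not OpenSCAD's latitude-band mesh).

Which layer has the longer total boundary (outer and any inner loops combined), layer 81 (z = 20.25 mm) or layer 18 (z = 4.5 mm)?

Layer 81 (z = 20.25): the cube is absent (z outside [0, 13]); the r=7.5 sphere at (2, 15.5) slices to a regular 24-gon of circumradius 6.495 (√(r²−h²) with h=3.75 from center) (perimeter = 2·24·6.495·sin(180°/24) = 40.69 mm); the cube at (3.5, -1) (footprint 18×7.5) is included at this height (perimeter 51.00 mm); Merging all regions: the 2 present regions are separate (no shared area or edge), so areas and boundary lengths simply add and each stays a separate island — boundary = 91.69 mm. So its perimeter = 91.69 mm. Layer 18 (z = 4.5): the cube is present — its section is the full 22.5×15 rectangle (perimeter 75.00 mm); the sphere at (2, 15.5) is absent (|z−center|=12.000 > r=7.5); the cube at (3.5, -1) does not reach this height (z outside [9.5, 30]); Combining (union): only the 22.5×15 cube is present, so the union is just that shape — boundary = 75.00 mm. So its perimeter = 75.00 mm. Layer 81 is larger (91.69 vs 75.00 mm).

layer 81 (z = 20.25 mm)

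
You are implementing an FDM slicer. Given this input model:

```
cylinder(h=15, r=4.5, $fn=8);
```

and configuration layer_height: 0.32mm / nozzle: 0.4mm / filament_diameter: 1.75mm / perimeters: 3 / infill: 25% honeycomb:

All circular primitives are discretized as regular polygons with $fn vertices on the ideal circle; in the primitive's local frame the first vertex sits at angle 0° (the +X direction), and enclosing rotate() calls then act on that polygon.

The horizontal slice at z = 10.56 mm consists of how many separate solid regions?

At z = 10.56 mm: the r=4.5 cylinder gives a regular 8-gon of circumradius 4.5 (constant along its height). The result has 1 disconnected region.

1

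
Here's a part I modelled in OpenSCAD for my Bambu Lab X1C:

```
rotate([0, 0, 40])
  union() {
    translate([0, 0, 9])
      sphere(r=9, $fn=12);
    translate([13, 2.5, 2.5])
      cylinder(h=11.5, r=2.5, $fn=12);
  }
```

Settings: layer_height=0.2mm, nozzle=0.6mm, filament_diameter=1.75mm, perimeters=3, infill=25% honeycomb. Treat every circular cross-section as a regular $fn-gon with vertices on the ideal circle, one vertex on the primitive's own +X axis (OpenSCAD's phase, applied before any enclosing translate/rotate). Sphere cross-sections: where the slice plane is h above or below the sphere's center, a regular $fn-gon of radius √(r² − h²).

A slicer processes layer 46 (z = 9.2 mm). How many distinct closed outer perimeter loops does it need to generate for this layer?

2

At z = 9.2 mm: the sphere: section is a regular 12-gon, circumradius = √(r²−h²) = √(9²−0.2²) = 8.998; the r=2.5 cylinder at (13, 2.5) gives a regular 12-gon of circumradius 2.5 (constant along its height); Combining (union): the 2 present regions are separate (no shared area or edge), so areas and boundary lengths simply add and each stays a separate island — 2 connected regions; (whole slice rotated 40° about Z — lengths, areas and connectivity unchanged). The result has 2 disconnected regions.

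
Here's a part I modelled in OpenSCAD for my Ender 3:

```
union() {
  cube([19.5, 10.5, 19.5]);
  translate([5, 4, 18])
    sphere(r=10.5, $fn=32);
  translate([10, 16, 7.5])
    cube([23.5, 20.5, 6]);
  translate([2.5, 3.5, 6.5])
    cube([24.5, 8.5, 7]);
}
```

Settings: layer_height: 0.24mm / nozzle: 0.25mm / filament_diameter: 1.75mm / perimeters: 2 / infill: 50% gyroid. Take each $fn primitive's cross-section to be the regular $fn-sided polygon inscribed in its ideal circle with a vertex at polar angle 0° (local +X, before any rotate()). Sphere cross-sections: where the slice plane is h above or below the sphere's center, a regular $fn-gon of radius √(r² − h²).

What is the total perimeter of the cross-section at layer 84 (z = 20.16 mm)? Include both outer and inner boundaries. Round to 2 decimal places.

At z = 20.16 mm: the cube does not reach this height (z outside [0, 19.5]); the r=10.5 sphere at (5, 4) slices to a regular 32-gon of circumradius 10.275 (√(r²−h²) with h=2.16 from center) (perimeter = 2·32·10.275·sin(180°/32) = 64.46 mm); the cube at (10, 16) is absent (z outside [7.5, 13.5]); the cube at (2.5, 3.5) does not reach this height (z outside [6.5, 13.5]); Taking the union: only the r=10.5 sphere at (5, 4) is present, so the union is just that shape — boundary = 64.46 mm. Overall, the cross-section is a single solid region. Total boundary length (outer) = 64.46 mm.

64.46 mm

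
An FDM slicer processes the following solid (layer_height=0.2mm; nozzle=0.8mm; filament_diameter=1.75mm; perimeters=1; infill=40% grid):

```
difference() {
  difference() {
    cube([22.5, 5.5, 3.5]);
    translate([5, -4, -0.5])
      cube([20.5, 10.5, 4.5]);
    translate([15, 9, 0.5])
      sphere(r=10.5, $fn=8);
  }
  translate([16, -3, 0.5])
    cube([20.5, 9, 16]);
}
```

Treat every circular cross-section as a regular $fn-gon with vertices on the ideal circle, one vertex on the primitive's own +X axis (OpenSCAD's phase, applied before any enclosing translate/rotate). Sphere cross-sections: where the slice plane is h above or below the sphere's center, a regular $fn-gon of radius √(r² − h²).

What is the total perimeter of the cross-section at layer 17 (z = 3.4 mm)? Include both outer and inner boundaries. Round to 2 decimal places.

At z = 3.4 mm: the cube is present — its section is the full 22.5×5.5 rectangle (perimeter 56.00 mm); the cube at (5, -4) is present — its section is the full 20.5×10.5 rectangle (perimeter 62.00 mm); the r=10.5 sphere at (15, 9) contributes a regular 8-gon of circumradius √(10.5²−2.9²) = 10.092 (perimeter = 2·8·10.092·sin(180°/8) = 61.79 mm); Subtracting the remaining from the first: starting from the 22.5×5.5 cube, the 20.5×10.5 cube at (5, -4) partially overlaps it — only the 96.25 mm² overlap (of its 215.25 mm²) is removed, clipping the outline; the r=10.5 sphere at (15, 9) misses the remaining region (no effect) — boundary = 21.00 mm; the cube at (16, -3) is present — its section is the full 20.5×9 rectangle (perimeter 59.00 mm); After the difference (first − rest): starting from that combined region, the 20.5×9 cube at (16, -3) misses the remaining region (no effect) — boundary = 21.00 mm. Overall, the cross-section is a single solid region. Total boundary length (outer) = 21.00 mm.

21.00 mm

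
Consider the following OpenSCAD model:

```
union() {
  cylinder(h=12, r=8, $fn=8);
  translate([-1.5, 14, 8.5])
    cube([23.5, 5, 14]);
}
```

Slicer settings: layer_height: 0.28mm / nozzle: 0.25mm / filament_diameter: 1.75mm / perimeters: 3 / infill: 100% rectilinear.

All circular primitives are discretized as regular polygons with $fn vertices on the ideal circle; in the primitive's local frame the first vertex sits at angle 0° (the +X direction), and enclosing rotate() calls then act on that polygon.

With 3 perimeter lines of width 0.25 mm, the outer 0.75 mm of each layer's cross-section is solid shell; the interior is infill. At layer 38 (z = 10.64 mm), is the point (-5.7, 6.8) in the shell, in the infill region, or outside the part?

outside

At z = 10.64 mm: the r=8 cylinder contributes a regular 8-gon of circumradius 8; the cube at (-1.5, 14) (footprint 23.5×5) is included at this height; Merging all regions: the 2 present regions are separate (no shared area or edge), so areas and boundary lengths simply add and each stays a separate island — 2 connected regions. Overall, the cross-section has 2 separate islands. The nearest boundary edge runs (-5.66, 5.66)→(0.00, 8.00); distance from the point to it = 1.07 mm. The point is not inside any of the regions above, so it lies outside the cross-section (1.07 mm from the nearest boundary).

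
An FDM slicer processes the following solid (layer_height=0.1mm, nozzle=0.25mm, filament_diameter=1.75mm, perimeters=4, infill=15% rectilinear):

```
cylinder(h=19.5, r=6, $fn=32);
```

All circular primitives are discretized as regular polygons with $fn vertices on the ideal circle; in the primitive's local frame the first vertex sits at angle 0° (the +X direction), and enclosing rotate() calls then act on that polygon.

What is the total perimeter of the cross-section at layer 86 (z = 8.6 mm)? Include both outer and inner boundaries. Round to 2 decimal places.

37.64 mm

At z = 8.6 mm: the r=6 cylinder contributes a regular 32-gon of circumradius 6 (perimeter = 2·32·6.000·sin(180°/32) = 37.64 mm). Overall, the cross-section is a single solid region. Total boundary length (outer) = 37.64 mm.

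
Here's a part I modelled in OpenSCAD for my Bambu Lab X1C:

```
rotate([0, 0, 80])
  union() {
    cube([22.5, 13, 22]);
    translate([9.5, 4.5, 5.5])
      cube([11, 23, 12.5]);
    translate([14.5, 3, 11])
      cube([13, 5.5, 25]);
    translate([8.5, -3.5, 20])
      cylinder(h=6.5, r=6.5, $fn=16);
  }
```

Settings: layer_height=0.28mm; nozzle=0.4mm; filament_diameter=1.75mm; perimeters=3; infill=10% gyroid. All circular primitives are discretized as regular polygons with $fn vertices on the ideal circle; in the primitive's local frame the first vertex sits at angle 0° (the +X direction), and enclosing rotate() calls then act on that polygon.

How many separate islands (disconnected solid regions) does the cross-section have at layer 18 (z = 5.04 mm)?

At z = 5.04 mm: the cube (footprint 22.5×13) is included at this height; the cube at (9.5, 4.5) does not reach this height (z outside [5.5, 18]); the cube at (14.5, 3) is not intersected at this z (z outside [11, 36]); the cylinder at (8.5, -3.5) is absent (z outside [20, 26.5]); Taking the union: only the 22.5×13 cube is present, so the union is just that shape — 1 connected region; (rotated 80° about Z; rotation is an isometry so areas/perimeters/island counts are preserved). Overall, the cross-section is a single solid region. Island count = 1.

1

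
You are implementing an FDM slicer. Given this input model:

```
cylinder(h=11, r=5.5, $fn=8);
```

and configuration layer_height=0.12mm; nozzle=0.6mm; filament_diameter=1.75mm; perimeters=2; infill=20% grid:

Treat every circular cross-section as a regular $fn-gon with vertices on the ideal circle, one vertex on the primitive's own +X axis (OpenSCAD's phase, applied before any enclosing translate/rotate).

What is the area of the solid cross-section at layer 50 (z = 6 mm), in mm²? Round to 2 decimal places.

85.56 mm²

At z = 6 mm: the r=5.5 cylinder gives a regular 8-gon of circumradius 5.5 (constant along its height) (area = (8/2)·5.500²·sin(360°/8) = 85.56 mm²). Overall, the cross-section is a single solid region. Net area = 85.56 mm².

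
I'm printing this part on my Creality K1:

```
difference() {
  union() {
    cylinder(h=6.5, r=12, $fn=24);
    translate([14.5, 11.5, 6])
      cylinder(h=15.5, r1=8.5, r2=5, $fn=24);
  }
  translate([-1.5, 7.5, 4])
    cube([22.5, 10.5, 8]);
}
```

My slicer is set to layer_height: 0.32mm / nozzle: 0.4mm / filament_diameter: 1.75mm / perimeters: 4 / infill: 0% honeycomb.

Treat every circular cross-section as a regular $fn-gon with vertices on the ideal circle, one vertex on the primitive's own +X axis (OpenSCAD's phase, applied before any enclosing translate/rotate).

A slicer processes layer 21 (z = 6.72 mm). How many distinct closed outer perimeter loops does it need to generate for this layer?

2

At z = 6.72 mm: the cylinder does not reach this height (z outside [0, 6.5]); the cone at (14.5, 11.5) (r1=8.5→r2=5) has section circumradius 8.337 here — a regular 24-gon; Taking the union: only the cone at (14.5, 11.5) is present, so the union is just that shape — 1 connected region; the cube at (-1.5, 7.5) (footprint 22.5×10.5) is included at this height; Subtracting the remaining from the first: starting from the result so far, the 22.5×10.5 cube at (-1.5, 7.5) partially overlaps it — only the 146.92 mm² overlap (of its 236.25 mm²) is removed, clipping the outline — 2 connected regions. The result has 2 disconnected regions.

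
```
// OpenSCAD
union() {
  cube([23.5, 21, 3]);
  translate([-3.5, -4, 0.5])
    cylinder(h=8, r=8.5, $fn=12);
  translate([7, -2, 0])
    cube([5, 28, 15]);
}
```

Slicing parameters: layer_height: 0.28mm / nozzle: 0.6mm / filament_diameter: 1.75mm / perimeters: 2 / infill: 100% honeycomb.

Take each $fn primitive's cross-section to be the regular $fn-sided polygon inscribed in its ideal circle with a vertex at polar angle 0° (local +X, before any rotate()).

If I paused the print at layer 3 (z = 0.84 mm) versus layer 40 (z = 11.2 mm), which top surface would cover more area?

Layer 3 (z = 0.84): the cube is present — its section is the full 23.5×21 rectangle (area 493.50 mm²); the cylinder at (-3.5, -4): section is a regular 12-gon, circumradius r=8.5 (area = (12/2)·8.500²·sin(360°/12) = 216.75 mm²); the 5×28 cube at (7, -2) contributes its full rectangle (area 140.00 mm²); Combining (union): the regions partially overlap — summed areas 850.25 mm² minus the doubly-counted overlap 113.22 mm² gives 737.03 mm² — area = 737.03 mm². So its area = 737.03 mm². Layer 40 (z = 11.2): the cube does not reach this height (z outside [0, 3]); the cylinder at (-3.5, -4) does not reach this height (z outside [0.5, 8.5]); the cube at (7, -2) is present — its section is the full 5×28 rectangle (area 140.00 mm²); Merging all regions: only the 5×28 cube at (7, -2) is present, so the union is just that shape — area = 140.00 mm². So its area = 140.00 mm². Layer 3 is larger (737.03 vs 140.00 mm²).

layer 3 (z = 0.84 mm)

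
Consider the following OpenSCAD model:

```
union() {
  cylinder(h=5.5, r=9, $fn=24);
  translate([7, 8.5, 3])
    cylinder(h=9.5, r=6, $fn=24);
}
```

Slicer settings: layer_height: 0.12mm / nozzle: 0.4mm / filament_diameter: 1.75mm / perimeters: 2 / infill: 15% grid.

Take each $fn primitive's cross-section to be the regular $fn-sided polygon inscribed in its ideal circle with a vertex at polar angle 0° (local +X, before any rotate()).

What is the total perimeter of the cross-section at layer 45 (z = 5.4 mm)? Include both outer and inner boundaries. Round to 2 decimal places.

72.38 mm

At z = 5.4 mm: the r=9 cylinder contributes a regular 24-gon of circumradius 9 (perimeter = 2·24·9.000·sin(180°/24) = 56.39 mm); the r=6 cylinder at (7, 8.5) contributes a regular 24-gon of circumradius 6 (perimeter = 2·24·6.000·sin(180°/24) = 37.59 mm); Taking the union: the regions partially overlap (shared area 26.15 mm²), so the edge portions inside another operand are dropped and the merged outline is re-measured after clipping — boundary = 72.38 mm. Overall, the cross-section is a single solid region. Total boundary length (outer) = 72.38 mm.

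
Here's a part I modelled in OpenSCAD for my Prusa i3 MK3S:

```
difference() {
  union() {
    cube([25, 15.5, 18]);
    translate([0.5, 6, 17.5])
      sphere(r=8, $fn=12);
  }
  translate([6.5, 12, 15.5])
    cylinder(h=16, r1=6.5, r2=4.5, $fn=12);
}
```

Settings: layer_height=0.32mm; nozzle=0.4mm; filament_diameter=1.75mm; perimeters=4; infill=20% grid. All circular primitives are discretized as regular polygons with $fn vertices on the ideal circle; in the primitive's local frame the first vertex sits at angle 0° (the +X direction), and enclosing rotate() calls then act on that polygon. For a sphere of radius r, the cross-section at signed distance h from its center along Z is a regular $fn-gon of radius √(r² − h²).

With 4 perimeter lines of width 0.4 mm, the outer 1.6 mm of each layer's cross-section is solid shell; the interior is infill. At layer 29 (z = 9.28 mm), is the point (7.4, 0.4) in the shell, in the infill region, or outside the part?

At z = 9.28 mm: the cube is present — its section is the full 25×15.5 rectangle; the sphere at (0.5, 6) does not reach this height (|z−center|=8.220 > r=8); Taking the union: only the 25×15.5 cube is present, so the union is just that shape — 1 connected region; the cone at (6.5, 12) is not intersected at this z (z outside [15.5, 31.5]); Subtracting the remaining from the first: none of the subtracted shapes is present at this height, so the result so far is unchanged — 1 connected region. Overall, the cross-section is a single solid region. The nearest boundary edge runs (0.00, 0.00)→(25.00, 0.00); distance from the point to it = 0.40 mm. The point is inside the cross-section, 0.40 mm from the nearest boundary — within the 1.6 mm shell band (4 × 0.4).

shell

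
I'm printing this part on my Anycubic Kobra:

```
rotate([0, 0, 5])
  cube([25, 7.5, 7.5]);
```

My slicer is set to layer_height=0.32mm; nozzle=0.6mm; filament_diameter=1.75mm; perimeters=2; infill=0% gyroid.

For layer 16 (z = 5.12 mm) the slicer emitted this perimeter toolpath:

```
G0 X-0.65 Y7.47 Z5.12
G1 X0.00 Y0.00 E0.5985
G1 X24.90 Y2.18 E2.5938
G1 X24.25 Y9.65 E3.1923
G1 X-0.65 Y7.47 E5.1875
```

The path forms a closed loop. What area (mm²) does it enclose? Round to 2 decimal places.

187.42 mm²

Apply the shoelace formula to the sequence of (X, Y) vertices; enclosed area = 187.42 mm².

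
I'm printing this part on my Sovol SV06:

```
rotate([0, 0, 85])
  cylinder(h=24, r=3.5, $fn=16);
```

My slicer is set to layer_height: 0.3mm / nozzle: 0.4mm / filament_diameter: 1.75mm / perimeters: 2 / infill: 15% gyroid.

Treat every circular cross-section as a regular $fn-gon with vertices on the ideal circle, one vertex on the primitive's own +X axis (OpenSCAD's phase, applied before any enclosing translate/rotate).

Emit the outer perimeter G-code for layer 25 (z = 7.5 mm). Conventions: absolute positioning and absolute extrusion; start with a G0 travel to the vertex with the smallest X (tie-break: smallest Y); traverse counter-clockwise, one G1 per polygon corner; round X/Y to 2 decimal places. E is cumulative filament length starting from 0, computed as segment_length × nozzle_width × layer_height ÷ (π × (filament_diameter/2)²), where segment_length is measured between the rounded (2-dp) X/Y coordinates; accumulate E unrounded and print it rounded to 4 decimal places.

G0 X-3.49 Y0.31 Z7.50
G1 X-3.34 Y-1.05 E0.0683
G1 X-2.68 Y-2.25 E0.1366
G1 X-1.62 Y-3.10 E0.2044
G1 X-0.31 Y-3.49 E0.2726
G1 X1.05 Y-3.34 E0.3408
G1 X2.25 Y-2.68 E0.4092
G1 X3.10 Y-1.62 E0.4769
G1 X3.49 Y-0.31 E0.5451
G1 X3.34 Y1.05 E0.6134
G1 X2.68 Y2.25 E0.6817
G1 X1.62 Y3.10 E0.7495
G1 X0.31 Y3.49 E0.8177
G1 X-1.05 Y3.34 E0.8860
G1 X-2.25 Y2.68 E0.9543
G1 X-3.10 Y1.62 E1.0221
G1 X-3.49 Y0.31 E1.0903

At z = 7.5 mm: the r=3.5 cylinder gives a regular 16-gon of circumradius 3.5 (constant along its height); (rotated 85° about Z; rotation is an isometry so areas/perimeters/island counts are preserved). The outline is a single polygon with 16 vertices. Extrusion per mm of travel: 0.4 × 0.3 / (π × 0.875²) = 0.049890. Accumulating E over each segment gives final E = 1.0903.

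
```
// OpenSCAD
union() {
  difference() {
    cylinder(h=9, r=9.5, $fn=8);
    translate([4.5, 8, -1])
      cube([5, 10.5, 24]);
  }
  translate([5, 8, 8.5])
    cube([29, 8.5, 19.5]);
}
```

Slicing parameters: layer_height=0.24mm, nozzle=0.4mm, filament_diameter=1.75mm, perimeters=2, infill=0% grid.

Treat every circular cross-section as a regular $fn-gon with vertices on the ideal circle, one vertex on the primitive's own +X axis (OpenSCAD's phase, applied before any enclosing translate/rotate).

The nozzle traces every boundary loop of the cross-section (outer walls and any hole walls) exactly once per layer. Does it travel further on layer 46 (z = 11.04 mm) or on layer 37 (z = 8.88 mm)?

layer 37 (z = 8.88 mm)

Layer 46 (z = 11.04): the cylinder does not reach this height (z outside [0, 9]); the cube at (4.5, 8) is present — its section is the full 5×10.5 rectangle (perimeter 31.00 mm); After the difference (first − rest): the first operand is absent here, so nothing remains; the 29×8.5 cube at (5, 8) contributes its full rectangle (perimeter 75.00 mm); Taking the union: only the 29×8.5 cube at (5, 8) is present, so the union is just that shape — boundary = 75.00 mm. So its perimeter = 75.00 mm. Layer 37 (z = 8.88): the r=9.5 cylinder gives a regular 8-gon of circumradius 9.5 (constant along its height) (perimeter = 2·8·9.500·sin(180°/8) = 58.17 mm); the cube at (4.5, 8) is present — its section is the full 5×10.5 rectangle (perimeter 31.00 mm); Subtracting the remaining from the first: starting from the r=9.5 cylinder, the 5×10.5 cube at (4.5, 8) misses the remaining region (no effect) — boundary = 58.17 mm; the 29×8.5 cube at (5, 8) contributes its full rectangle (perimeter 75.00 mm); Taking the union: the 2 present regions are separate (no shared area or edge), so areas and boundary lengths simply add and each stays a separate island — boundary = 133.17 mm. So its perimeter = 133.17 mm. Layer 37 is larger (133.17 vs 75.00 mm).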